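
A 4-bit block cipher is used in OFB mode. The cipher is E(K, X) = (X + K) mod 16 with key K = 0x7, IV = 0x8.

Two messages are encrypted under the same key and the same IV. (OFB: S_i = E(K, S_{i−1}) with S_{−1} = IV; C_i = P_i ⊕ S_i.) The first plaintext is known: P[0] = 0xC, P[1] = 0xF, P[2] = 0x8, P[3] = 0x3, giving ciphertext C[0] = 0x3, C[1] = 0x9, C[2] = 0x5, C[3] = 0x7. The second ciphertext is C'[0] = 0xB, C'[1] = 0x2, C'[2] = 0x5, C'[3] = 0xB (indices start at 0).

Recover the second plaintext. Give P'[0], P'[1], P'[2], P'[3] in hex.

In OFB with a reused IV, both messages share the same keystream S_i, so C_i ⊕ C'_i = P_i ⊕ P'_i and thus P'_i = P_i ⊕ C_i ⊕ C'_i.
P'[0]: 0xC ⊕ 0x3 ⊕ 0xB = 0x4.
P'[1]: 0xF ⊕ 0x9 ⊕ 0x2 = 0x4.
P'[2]: 0x8 ⊕ 0x5 ⊕ 0x5 = 0x8.
P'[3]: 0x3 ⊕ 0x7 ⊕ 0xB = 0xF.

P'[0] = 0x4, P'[1] = 0x4, P'[2] = 0x8, P'[3] = 0xF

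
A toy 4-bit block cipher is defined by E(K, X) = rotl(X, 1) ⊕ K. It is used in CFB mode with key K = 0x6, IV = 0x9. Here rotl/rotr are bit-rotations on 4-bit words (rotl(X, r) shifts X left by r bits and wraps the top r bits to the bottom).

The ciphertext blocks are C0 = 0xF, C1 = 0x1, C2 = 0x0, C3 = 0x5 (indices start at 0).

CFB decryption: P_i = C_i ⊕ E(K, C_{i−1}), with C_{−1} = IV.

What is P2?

P2 = 0x4

P2: E(K, 0x1) = 0x4; 0x0 ⊕ 0x4 = 0x4.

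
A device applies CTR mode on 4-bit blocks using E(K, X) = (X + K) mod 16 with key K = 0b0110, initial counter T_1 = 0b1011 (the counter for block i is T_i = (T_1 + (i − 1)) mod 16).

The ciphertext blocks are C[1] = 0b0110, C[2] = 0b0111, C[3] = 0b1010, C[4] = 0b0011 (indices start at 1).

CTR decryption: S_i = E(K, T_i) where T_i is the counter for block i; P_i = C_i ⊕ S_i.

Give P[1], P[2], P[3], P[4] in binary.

P[1]: T = 0b1011, S = E(K, T) = 0b0001; 0b0110 ⊕ 0b0001 = 0b0111.
P[2]: T = 0b1100, S = E(K, T) = 0b0010; 0b0111 ⊕ 0b0010 = 0b0101.
P[3]: T = 0b1101, S = E(K, T) = 0b0011; 0b1010 ⊕ 0b0011 = 0b1001.
P[4]: T = 0b1110, S = E(K, T) = 0b0100; 0b0011 ⊕ 0b0100 = 0b0111.

P[1] = 0b0111, P[2] = 0b0101, P[3] = 0b1001, P[4] = 0b0111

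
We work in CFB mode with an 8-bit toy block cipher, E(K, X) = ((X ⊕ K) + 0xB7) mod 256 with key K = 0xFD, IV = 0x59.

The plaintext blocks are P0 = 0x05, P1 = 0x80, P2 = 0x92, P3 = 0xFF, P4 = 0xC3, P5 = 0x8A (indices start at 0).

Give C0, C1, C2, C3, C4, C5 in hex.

C0 = 0x5E, C1 = 0xDA, C2 = 0x4C, C3 = 0x97, C4 = 0xE2, C5 = 0x5C

CFB encryption: C_i = P_i ⊕ E(K, C_{i−1}), with C_{−1} = IV.
C0: E(K, 0x59) = 0x5B; 0x05 ⊕ 0x5B = 0x5E.
C1: E(K, 0x5E) = 0x5A; 0x80 ⊕ 0x5A = 0xDA.
C2: E(K, 0xDA) = 0xDE; 0x92 ⊕ 0xDE = 0x4C.
C3: E(K, 0x4C) = 0x68; 0xFF ⊕ 0x68 = 0x97.
C4: E(K, 0x97) = 0x21; 0xC3 ⊕ 0x21 = 0xE2.
C5: E(K, 0xE2) = 0xD6; 0x8A ⊕ 0xD6 = 0x5C.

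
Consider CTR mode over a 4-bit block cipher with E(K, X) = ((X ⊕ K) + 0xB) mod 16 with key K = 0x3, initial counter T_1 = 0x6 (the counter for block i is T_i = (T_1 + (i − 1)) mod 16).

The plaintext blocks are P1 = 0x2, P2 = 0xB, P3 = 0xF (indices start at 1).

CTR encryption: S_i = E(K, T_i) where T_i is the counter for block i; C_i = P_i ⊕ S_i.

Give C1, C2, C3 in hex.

C1 = 0x2, C2 = 0x4, C3 = 0x9

C1: T = 0x6, S = E(K, T) = 0x0; 0x2 ⊕ 0x0 = 0x2.
C2: T = 0x7, S = E(K, T) = 0xF; 0xB ⊕ 0xF = 0x4.
C3: T = 0x8, S = E(K, T) = 0x6; 0xF ⊕ 0x6 = 0x9.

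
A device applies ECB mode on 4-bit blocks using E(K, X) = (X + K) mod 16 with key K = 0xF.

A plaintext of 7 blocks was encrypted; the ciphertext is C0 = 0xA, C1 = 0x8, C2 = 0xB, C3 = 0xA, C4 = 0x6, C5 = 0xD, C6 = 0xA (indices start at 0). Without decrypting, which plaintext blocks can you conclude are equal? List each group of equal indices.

P0 = P3 = P6

ECB encrypts each block independently with the same key, so equal ciphertext blocks imply equal plaintext blocks.
C0 = C3 = C6 = 0xA, so P0 = P3 = P6.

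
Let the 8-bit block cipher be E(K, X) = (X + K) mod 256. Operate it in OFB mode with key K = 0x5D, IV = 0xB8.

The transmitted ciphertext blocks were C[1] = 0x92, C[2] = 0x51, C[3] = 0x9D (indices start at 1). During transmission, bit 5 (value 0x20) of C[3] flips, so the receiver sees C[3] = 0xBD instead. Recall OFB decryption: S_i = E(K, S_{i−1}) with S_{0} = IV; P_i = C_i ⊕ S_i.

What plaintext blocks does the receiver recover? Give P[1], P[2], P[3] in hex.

Only C[3] changed, to 0xBD. In OFB, a change in C_i flips the same bit in P_i only; the keystream is unaffected. Decrypting the received ciphertext:
P[1]: S = E(K, 0xB8) = 0x15; 0x92 ⊕ 0x15 = 0x87.
P[2]: S = E(K, 0x15) = 0x72; 0x51 ⊕ 0x72 = 0x23.
P[3]: S = E(K, 0x72) = 0xCF; 0xBD ⊕ 0xCF = 0x72.
Blocks that differ from the original plaintext: P[3].

P[1] = 0x87, P[2] = 0x23, P[3] = 0x72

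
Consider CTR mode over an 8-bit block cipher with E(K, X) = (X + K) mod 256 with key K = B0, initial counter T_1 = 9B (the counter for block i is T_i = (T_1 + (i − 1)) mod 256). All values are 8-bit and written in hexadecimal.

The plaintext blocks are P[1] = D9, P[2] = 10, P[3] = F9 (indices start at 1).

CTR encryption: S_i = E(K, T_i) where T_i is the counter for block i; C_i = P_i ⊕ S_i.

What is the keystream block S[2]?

C[1]: T = 9B, S = E(K, T) = 4B; D9 ⊕ 4B = 92.
C[2]: T = 9C, S = E(K, T) = 4C; 10 ⊕ 4C = 5C.
So S[2] = 4C.

4C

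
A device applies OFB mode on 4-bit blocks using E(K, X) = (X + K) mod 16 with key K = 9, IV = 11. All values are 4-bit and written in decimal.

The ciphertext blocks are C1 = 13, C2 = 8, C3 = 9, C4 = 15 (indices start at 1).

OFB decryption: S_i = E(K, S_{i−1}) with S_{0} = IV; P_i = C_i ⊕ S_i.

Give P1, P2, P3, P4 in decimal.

P1: S = E(K, 11) = 4; 13 ⊕ 4 = 9.
P2: S = E(K, 4) = 13; 8 ⊕ 13 = 5.
P3: S = E(K, 13) = 6; 9 ⊕ 6 = 15.
P4: S = E(K, 6) = 15; 15 ⊕ 15 = 0.

P1 = 9, P2 = 5, P3 = 15, P4 = 0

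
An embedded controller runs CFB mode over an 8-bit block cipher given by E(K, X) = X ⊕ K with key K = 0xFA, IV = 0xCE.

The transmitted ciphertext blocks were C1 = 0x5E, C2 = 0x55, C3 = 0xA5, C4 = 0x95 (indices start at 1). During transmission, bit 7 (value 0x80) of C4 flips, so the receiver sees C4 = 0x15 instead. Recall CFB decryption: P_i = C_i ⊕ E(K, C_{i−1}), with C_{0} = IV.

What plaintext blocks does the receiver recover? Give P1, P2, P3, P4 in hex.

Only C4 changed, to 0x15. In CFB, a change in C_i flips the same bit in P_i and garbles P_{i+1}. Decrypting the received ciphertext:
P1: E(K, 0xCE) = 0x34; 0x5E ⊕ 0x34 = 0x6A.
P2: E(K, 0x5E) = 0xA4; 0x55 ⊕ 0xA4 = 0xF1.
P3: E(K, 0x55) = 0xAF; 0xA5 ⊕ 0xAF = 0x0A.
P4: E(K, 0xA5) = 0x5F; 0x15 ⊕ 0x5F = 0x4A.
Blocks that differ from the original plaintext: P4.

P1 = 0x6A, P2 = 0xF1, P3 = 0x0A, P4 = 0x4A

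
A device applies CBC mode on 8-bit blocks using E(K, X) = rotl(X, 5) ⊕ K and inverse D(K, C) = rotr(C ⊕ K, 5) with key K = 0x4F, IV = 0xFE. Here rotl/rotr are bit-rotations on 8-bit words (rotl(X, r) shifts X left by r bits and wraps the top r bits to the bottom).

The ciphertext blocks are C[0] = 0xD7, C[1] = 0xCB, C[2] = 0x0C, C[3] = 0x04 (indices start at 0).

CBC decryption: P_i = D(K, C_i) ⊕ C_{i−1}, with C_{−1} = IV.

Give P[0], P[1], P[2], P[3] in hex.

P[0]: D(K, 0xD7) = 0xC4; 0xC4 ⊕ 0xFE = 0x3A.
P[1]: D(K, 0xCB) = 0x24; 0x24 ⊕ 0xD7 = 0xF3.
P[2]: D(K, 0x0C) = 0x1A; 0x1A ⊕ 0xCB = 0xD1.
P[3]: D(K, 0x04) = 0x5A; 0x5A ⊕ 0x0C = 0x56.

P[0] = 0x3A, P[1] = 0xF3, P[2] = 0xD1, P[3] = 0x56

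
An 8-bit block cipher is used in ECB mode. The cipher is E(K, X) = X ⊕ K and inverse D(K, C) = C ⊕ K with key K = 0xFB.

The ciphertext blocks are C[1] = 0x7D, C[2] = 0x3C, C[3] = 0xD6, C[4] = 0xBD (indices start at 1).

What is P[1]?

P[1] = 0x86

ECB decryption: P_i = D(K, C_i).
P[1]: D(K, 0x7D) = 0x86.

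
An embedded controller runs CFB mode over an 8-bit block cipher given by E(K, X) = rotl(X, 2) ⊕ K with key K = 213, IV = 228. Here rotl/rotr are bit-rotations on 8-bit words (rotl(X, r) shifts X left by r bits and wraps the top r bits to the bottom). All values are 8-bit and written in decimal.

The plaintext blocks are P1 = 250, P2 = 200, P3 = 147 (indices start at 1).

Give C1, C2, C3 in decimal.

CFB encryption: C_i = P_i ⊕ E(K, C_{i−1}), with C_{0} = IV.
C1: E(K, 228) = 70; 250 ⊕ 70 = 188.
C2: E(K, 188) = 39; 200 ⊕ 39 = 239.
C3: E(K, 239) = 106; 147 ⊕ 106 = 249.

C1 = 188, C2 = 239, C3 = 249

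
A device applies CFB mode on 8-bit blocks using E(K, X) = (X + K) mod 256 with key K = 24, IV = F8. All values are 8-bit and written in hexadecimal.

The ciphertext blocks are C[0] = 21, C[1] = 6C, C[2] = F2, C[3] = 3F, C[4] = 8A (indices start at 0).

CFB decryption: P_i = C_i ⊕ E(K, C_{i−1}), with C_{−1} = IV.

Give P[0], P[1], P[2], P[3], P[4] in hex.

P[0] = 3D, P[1] = 29, P[2] = 62, P[3] = 29, P[4] = E9

P[0]: E(K, F8) = 1C; 21 ⊕ 1C = 3D.
P[1]: E(K, 21) = 45; 6C ⊕ 45 = 29.
P[2]: E(K, 6C) = 90; F2 ⊕ 90 = 62.
P[3]: E(K, F2) = 16; 3F ⊕ 16 = 29.
P[4]: E(K, 3F) = 63; 8A ⊕ 63 = E9.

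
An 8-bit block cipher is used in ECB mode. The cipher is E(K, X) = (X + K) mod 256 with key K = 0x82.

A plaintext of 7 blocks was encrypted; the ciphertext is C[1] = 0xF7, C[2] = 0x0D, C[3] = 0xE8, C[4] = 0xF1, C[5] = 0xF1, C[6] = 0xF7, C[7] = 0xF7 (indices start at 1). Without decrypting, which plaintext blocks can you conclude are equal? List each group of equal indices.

P[1] = P[6] = P[7]; P[4] = P[5]

ECB encrypts each block independently with the same key, so equal ciphertext blocks imply equal plaintext blocks.
C[1] = C[6] = C[7] = 0xF7, so P[1] = P[6] = P[7].
C[4] = C[5] = 0xF1, so P[4] = P[5].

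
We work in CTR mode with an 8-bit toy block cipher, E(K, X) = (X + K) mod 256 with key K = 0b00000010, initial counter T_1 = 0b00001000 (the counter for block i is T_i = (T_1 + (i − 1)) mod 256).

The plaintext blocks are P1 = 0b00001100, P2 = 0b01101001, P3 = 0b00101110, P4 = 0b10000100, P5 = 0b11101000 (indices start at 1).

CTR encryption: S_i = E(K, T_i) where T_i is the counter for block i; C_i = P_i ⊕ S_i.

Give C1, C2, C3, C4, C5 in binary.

C1 = 0b00000110, C2 = 0b01100010, C3 = 0b00100010, C4 = 0b10001001, C5 = 0b11100110

C1: T = 0b00001000, S = E(K, T) = 0b00001010; 0b00001100 ⊕ 0b00001010 = 0b00000110.
C2: T = 0b00001001, S = E(K, T) = 0b00001011; 0b01101001 ⊕ 0b00001011 = 0b01100010.
C3: T = 0b00001010, S = E(K, T) = 0b00001100; 0b00101110 ⊕ 0b00001100 = 0b00100010.
C4: T = 0b00001011, S = E(K, T) = 0b00001101; 0b10000100 ⊕ 0b00001101 = 0b10001001.
C5: T = 0b00001100, S = E(K, T) = 0b00001110; 0b11101000 ⊕ 0b00001110 = 0b11100110.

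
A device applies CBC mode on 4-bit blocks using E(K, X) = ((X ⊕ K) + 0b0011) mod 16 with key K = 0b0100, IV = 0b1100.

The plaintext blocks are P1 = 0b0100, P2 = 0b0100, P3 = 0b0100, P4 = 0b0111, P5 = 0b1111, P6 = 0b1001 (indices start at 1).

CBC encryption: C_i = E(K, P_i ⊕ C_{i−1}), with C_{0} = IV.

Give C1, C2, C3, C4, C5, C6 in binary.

C1: P1 ⊕ 0b1100 = 0b1000; E(K, 0b1000) = 0b1111.
C2: P2 ⊕ 0b1111 = 0b1011; E(K, 0b1011) = 0b0010.
C3: P3 ⊕ 0b0010 = 0b0110; E(K, 0b0110) = 0b0101.
C4: P4 ⊕ 0b0101 = 0b0010; E(K, 0b0010) = 0b1001.
C5: P5 ⊕ 0b1001 = 0b0110; E(K, 0b0110) = 0b0101.
C6: P6 ⊕ 0b0101 = 0b1100; E(K, 0b1100) = 0b1011.

C1 = 0b1111, C2 = 0b0010, C3 = 0b0101, C4 = 0b1001, C5 = 0b0101, C6 = 0b1011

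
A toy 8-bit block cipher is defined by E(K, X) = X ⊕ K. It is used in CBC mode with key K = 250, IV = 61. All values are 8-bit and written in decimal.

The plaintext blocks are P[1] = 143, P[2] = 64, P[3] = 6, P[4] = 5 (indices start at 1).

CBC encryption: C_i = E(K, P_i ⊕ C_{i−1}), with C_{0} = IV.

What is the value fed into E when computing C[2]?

C[1]: P[1] ⊕ 61 = 178; E(K, 178) = 72.
C[2]: P[2] ⊕ 72 = 8; E(K, 8) = 242.
So the input to E for block [2] is 8.

8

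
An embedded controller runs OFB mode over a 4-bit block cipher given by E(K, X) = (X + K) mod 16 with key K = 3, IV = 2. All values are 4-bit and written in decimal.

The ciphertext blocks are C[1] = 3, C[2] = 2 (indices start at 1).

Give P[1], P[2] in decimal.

P[1] = 6, P[2] = 10

OFB decryption: S_i = E(K, S_{i−1}) with S_{0} = IV; P_i = C_i ⊕ S_i.
P[1]: S = E(K, 2) = 5; 3 ⊕ 5 = 6.
P[2]: S = E(K, 5) = 8; 2 ⊕ 8 = 10.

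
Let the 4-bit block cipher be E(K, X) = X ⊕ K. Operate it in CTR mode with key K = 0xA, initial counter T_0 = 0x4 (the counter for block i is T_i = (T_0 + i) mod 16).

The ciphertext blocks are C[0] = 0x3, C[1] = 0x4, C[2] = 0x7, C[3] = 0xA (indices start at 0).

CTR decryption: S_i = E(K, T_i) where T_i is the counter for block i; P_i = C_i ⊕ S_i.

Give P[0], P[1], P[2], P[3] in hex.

P[0] = 0xD, P[1] = 0xB, P[2] = 0xB, P[3] = 0x7

P[0]: T = 0x4, S = E(K, T) = 0xE; 0x3 ⊕ 0xE = 0xD.
P[1]: T = 0x5, S = E(K, T) = 0xF; 0x4 ⊕ 0xF = 0xB.
P[2]: T = 0x6, S = E(K, T) = 0xC; 0x7 ⊕ 0xC = 0xB.
P[3]: T = 0x7, S = E(K, T) = 0xD; 0xA ⊕ 0xD = 0x7.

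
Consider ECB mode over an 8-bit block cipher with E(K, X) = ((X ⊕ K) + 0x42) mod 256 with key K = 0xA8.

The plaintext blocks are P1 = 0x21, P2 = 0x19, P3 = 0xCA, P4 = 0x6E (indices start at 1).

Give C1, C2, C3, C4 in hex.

C1 = 0xCB, C2 = 0xF3, C3 = 0xA4, C4 = 0x08

ECB encryption: C_i = E(K, P_i).
C1: E(K, 0x21) = 0xCB.
C2: E(K, 0x19) = 0xF3.
C3: E(K, 0xCA) = 0xA4.
C4: E(K, 0x6E) = 0x08.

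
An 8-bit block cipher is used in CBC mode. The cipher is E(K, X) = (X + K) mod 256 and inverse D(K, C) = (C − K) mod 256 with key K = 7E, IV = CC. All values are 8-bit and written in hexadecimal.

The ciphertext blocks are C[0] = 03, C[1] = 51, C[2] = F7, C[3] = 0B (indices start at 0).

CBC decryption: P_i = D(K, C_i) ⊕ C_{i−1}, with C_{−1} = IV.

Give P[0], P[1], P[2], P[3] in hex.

P[0] = 49, P[1] = D0, P[2] = 28, P[3] = 7A

P[0]: D(K, 03) = 85; 85 ⊕ CC = 49.
P[1]: D(K, 51) = D3; D3 ⊕ 03 = D0.
P[2]: D(K, F7) = 79; 79 ⊕ 51 = 28.
P[3]: D(K, 0B) = 8D; 8D ⊕ F7 = 7A.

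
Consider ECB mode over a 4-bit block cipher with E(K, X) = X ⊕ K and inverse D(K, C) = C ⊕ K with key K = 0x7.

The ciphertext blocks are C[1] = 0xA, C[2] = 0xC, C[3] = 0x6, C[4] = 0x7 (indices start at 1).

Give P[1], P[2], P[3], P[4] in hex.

P[1] = 0xD, P[2] = 0xB, P[3] = 0x1, P[4] = 0x0

ECB decryption: P_i = D(K, C_i).
P[1]: D(K, 0xA) = 0xD.
P[2]: D(K, 0xC) = 0xB.
P[3]: D(K, 0x6) = 0x1.
P[4]: D(K, 0x7) = 0x0.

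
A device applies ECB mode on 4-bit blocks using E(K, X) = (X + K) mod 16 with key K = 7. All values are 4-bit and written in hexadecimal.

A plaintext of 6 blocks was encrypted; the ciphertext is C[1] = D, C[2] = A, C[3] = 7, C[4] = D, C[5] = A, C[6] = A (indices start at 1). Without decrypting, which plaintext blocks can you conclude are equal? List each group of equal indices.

P[1] = P[4]; P[2] = P[5] = P[6]

ECB encrypts each block independently with the same key, so equal ciphertext blocks imply equal plaintext blocks.
C[1] = C[4] = D, so P[1] = P[4].
C[2] = C[5] = C[6] = A, so P[2] = P[5] = P[6].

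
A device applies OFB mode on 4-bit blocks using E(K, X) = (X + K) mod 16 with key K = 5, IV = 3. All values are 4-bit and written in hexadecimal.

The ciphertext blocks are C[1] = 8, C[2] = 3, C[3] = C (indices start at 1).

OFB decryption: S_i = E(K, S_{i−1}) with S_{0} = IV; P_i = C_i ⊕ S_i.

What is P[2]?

P[1]: S = E(K, 3) = 8; 8 ⊕ 8 = 0.
P[2]: S = E(K, 8) = D; 3 ⊕ D = E.

P[2] = E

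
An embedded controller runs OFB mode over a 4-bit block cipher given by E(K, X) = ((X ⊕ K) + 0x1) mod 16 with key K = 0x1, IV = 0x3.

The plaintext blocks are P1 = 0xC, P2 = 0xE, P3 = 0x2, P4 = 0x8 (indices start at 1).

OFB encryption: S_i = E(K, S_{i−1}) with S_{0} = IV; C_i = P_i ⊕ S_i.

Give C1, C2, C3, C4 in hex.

C1 = 0xF, C2 = 0xD, C3 = 0x1, C4 = 0xB

C1: S = E(K, 0x3) = 0x3; 0xC ⊕ 0x3 = 0xF.
C2: S = E(K, 0x3) = 0x3; 0xE ⊕ 0x3 = 0xD.
C3: S = E(K, 0x3) = 0x3; 0x2 ⊕ 0x3 = 0x1.
C4: S = E(K, 0x3) = 0x3; 0x8 ⊕ 0x3 = 0xB.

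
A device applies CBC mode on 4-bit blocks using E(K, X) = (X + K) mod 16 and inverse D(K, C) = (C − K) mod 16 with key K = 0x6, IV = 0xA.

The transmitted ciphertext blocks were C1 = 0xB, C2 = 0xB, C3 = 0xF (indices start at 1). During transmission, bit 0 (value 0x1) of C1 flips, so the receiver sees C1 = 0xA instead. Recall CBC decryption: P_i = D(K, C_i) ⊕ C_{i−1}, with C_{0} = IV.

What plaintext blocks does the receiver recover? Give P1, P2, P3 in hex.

P1 = 0xE, P2 = 0xF, P3 = 0x2

Only C1 changed, to 0xA. In CBC, a change in C_i garbles P_i and flips the same bit in P_{i+1}. Decrypting the received ciphertext:
P1: D(K, 0xA) = 0x4; 0x4 ⊕ 0xA = 0xE.
P2: D(K, 0xB) = 0x5; 0x5 ⊕ 0xA = 0xF.
P3: D(K, 0xF) = 0x9; 0x9 ⊕ 0xB = 0x2.
Blocks that differ from the original plaintext: P1, P2.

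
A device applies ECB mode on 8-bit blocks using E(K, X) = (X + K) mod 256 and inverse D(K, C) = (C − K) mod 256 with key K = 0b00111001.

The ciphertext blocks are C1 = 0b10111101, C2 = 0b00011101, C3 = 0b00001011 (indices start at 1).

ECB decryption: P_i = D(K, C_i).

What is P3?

P3: D(K, 0b00001011) = 0b11010010.

P3 = 0b11010010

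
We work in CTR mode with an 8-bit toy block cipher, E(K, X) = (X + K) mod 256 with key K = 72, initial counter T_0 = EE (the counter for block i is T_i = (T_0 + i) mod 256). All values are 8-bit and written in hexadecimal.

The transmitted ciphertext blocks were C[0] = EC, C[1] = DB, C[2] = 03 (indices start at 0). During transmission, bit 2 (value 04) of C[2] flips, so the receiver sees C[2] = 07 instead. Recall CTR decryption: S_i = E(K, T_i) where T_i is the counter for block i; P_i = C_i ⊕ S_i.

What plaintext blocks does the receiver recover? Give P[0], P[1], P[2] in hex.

Only C[2] changed, to 07. In CTR, a change in C_i flips the same bit in P_i only; the keystream is unaffected. Decrypting the received ciphertext:
P[0]: T = EE, S = E(K, T) = 60; EC ⊕ 60 = 8C.
P[1]: T = EF, S = E(K, T) = 61; DB ⊕ 61 = BA.
P[2]: T = F0, S = E(K, T) = 62; 07 ⊕ 62 = 65.
Blocks that differ from the original plaintext: P[2].

P[0] = 8C, P[1] = BA, P[2] = 65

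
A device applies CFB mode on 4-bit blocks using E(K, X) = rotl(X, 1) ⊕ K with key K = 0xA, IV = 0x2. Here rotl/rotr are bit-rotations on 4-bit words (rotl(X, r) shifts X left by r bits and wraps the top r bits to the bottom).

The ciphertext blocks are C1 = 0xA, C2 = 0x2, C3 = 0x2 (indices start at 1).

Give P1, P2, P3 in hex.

CFB decryption: P_i = C_i ⊕ E(K, C_{i−1}), with C_{0} = IV.
P1: E(K, 0x2) = 0xE; 0xA ⊕ 0xE = 0x4.
P2: E(K, 0xA) = 0xF; 0x2 ⊕ 0xF = 0xD.
P3: E(K, 0x2) = 0xE; 0x2 ⊕ 0xE = 0xC.

P1 = 0x4, P2 = 0xD, P3 = 0xC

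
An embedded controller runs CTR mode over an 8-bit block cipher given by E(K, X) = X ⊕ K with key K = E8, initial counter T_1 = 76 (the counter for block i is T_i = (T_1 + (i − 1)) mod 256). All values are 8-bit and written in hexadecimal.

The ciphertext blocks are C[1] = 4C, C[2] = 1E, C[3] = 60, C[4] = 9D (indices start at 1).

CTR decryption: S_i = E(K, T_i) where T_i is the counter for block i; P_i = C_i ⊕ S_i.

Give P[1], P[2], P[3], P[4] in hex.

P[1] = D2, P[2] = 81, P[3] = F0, P[4] = 0C

P[1]: T = 76, S = E(K, T) = 9E; 4C ⊕ 9E = D2.
P[2]: T = 77, S = E(K, T) = 9F; 1E ⊕ 9F = 81.
P[3]: T = 78, S = E(K, T) = 90; 60 ⊕ 90 = F0.
P[4]: T = 79, S = E(K, T) = 91; 9D ⊕ 91 = 0C.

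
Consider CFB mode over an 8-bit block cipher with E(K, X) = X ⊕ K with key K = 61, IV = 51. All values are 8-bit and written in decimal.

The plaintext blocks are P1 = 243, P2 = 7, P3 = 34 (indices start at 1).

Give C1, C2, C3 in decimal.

CFB encryption: C_i = P_i ⊕ E(K, C_{i−1}), with C_{0} = IV.
C1: E(K, 51) = 14; 243 ⊕ 14 = 253.
C2: E(K, 253) = 192; 7 ⊕ 192 = 199.
C3: E(K, 199) = 250; 34 ⊕ 250 = 216.

C1 = 253, C2 = 199, C3 = 216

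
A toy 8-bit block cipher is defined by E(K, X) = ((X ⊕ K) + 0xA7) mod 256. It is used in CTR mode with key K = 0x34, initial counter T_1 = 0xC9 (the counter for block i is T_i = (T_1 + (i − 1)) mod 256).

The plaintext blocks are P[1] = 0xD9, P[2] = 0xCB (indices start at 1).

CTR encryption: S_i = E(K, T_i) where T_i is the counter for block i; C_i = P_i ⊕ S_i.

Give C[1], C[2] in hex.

C[1]: T = 0xC9, S = E(K, T) = 0xA4; 0xD9 ⊕ 0xA4 = 0x7D.
C[2]: T = 0xCA, S = E(K, T) = 0xA5; 0xCB ⊕ 0xA5 = 0x6E.

C[1] = 0x7D, C[2] = 0x6E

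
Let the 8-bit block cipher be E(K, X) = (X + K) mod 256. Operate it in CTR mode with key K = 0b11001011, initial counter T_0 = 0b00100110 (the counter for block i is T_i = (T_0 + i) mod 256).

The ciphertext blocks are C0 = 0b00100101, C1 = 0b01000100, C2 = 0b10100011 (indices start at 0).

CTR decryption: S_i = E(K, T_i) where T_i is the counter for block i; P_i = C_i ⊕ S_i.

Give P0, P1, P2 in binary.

P0: T = 0b00100110, S = E(K, T) = 0b11110001; 0b00100101 ⊕ 0b11110001 = 0b11010100.
P1: T = 0b00100111, S = E(K, T) = 0b11110010; 0b01000100 ⊕ 0b11110010 = 0b10110110.
P2: T = 0b00101000, S = E(K, T) = 0b11110011; 0b10100011 ⊕ 0b11110011 = 0b01010000.

P0 = 0b11010100, P1 = 0b10110110, P2 = 0b01010000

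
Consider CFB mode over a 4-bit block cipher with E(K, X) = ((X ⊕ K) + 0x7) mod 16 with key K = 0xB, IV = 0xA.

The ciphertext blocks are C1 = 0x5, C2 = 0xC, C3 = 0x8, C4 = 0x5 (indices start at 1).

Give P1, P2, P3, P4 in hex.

P1 = 0xD, P2 = 0x9, P3 = 0x6, P4 = 0xF

CFB decryption: P_i = C_i ⊕ E(K, C_{i−1}), with C_{0} = IV.
P1: E(K, 0xA) = 0x8; 0x5 ⊕ 0x8 = 0xD.
P2: E(K, 0x5) = 0x5; 0xC ⊕ 0x5 = 0x9.
P3: E(K, 0xC) = 0xE; 0x8 ⊕ 0xE = 0x6.
P4: E(K, 0x8) = 0xA; 0x5 ⊕ 0xA = 0xF.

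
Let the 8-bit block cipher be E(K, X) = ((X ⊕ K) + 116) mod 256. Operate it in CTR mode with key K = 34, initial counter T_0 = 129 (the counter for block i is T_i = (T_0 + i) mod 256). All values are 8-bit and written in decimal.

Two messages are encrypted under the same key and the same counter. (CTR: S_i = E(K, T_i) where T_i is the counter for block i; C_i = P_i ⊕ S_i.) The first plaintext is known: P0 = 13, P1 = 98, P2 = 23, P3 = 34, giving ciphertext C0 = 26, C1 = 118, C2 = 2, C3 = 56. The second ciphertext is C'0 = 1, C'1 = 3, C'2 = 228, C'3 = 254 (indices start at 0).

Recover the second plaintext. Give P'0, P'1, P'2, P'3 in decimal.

In CTR with a reused counter, both messages share the same keystream S_i, so C_i ⊕ C'_i = P_i ⊕ P'_i and thus P'_i = P_i ⊕ C_i ⊕ C'_i.
P'0: 13 ⊕ 26 ⊕ 1 = 22.
P'1: 98 ⊕ 118 ⊕ 3 = 23.
P'2: 23 ⊕ 2 ⊕ 228 = 241.
P'3: 34 ⊕ 56 ⊕ 254 = 228.

P'0 = 22, P'1 = 23, P'2 = 241, P'3 = 228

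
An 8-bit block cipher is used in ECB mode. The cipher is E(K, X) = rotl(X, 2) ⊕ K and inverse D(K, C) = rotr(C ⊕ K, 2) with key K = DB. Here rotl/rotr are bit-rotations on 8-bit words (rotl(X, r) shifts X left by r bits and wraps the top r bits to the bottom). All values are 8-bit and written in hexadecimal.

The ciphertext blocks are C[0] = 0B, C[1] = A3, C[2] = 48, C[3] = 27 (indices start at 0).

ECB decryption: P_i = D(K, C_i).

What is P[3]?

P[3]: D(K, 27) = 3F.

P[3] = 3F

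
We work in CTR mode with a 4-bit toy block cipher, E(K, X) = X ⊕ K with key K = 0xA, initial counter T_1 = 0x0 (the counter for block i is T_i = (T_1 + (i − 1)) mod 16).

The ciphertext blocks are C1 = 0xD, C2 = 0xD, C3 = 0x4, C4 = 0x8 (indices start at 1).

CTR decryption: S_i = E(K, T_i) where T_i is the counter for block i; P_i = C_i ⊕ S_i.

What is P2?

P2 = 0x6

P2: T = 0x1, S = E(K, T) = 0xB; 0xD ⊕ 0xB = 0x6.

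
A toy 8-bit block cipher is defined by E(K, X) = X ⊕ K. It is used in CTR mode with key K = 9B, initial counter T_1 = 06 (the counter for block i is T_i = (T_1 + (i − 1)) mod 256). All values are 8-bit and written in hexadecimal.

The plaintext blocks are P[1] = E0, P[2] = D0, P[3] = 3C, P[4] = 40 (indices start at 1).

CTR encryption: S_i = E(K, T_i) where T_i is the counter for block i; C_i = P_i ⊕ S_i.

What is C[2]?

C[2] = 4C

C[1]: T = 06, S = E(K, T) = 9D; E0 ⊕ 9D = 7D.
C[2]: T = 07, S = E(K, T) = 9C; D0 ⊕ 9C = 4C.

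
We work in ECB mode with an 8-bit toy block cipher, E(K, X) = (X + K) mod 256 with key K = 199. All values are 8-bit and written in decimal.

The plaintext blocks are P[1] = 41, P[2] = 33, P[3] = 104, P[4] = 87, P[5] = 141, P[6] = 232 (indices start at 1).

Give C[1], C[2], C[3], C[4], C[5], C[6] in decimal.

ECB encryption: C_i = E(K, P_i).
C[1]: E(K, 41) = 240.
C[2]: E(K, 33) = 232.
C[3]: E(K, 104) = 47.
C[4]: E(K, 87) = 30.
C[5]: E(K, 141) = 84.
C[6]: E(K, 232) = 175.

C[1] = 240, C[2] = 232, C[3] = 47, C[4] = 30, C[5] = 84, C[6] = 175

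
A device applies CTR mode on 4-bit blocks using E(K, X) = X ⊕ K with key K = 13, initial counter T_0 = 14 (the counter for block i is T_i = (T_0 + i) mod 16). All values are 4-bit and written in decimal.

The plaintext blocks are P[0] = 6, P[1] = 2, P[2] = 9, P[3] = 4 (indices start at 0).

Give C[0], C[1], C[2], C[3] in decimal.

CTR encryption: S_i = E(K, T_i) where T_i is the counter for block i; C_i = P_i ⊕ S_i.
C[0]: T = 14, S = E(K, T) = 3; 6 ⊕ 3 = 5.
C[1]: T = 15, S = E(K, T) = 2; 2 ⊕ 2 = 0.
C[2]: T = 0, S = E(K, T) = 13; 9 ⊕ 13 = 4.
C[3]: T = 1, S = E(K, T) = 12; 4 ⊕ 12 = 8.

C[0] = 5, C[1] = 0, C[2] = 4, C[3] = 8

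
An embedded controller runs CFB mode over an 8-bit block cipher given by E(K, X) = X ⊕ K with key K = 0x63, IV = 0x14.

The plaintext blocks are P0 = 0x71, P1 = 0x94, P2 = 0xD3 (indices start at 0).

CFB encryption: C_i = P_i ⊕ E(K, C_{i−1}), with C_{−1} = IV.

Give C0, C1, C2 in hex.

C0 = 0x06, C1 = 0xF1, C2 = 0x41

C0: E(K, 0x14) = 0x77; 0x71 ⊕ 0x77 = 0x06.
C1: E(K, 0x06) = 0x65; 0x94 ⊕ 0x65 = 0xF1.
C2: E(K, 0xF1) = 0x92; 0xD3 ⊕ 0x92 = 0x41.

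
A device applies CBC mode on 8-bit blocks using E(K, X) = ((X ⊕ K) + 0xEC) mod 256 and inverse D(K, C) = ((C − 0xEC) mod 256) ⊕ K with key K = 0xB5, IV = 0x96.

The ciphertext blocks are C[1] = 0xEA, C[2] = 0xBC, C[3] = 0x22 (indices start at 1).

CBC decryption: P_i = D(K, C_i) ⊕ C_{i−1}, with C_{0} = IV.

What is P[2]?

P[2]: D(K, 0xBC) = 0x65; 0x65 ⊕ 0xEA = 0x8F.

P[2] = 0x8F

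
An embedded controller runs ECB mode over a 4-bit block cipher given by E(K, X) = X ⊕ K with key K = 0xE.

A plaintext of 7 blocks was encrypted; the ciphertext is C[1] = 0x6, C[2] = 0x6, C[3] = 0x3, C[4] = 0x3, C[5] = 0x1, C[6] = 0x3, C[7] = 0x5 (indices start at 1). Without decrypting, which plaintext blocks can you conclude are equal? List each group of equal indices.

ECB encrypts each block independently with the same key, so equal ciphertext blocks imply equal plaintext blocks.
C[1] = C[2] = 0x6, so P[1] = P[2].
C[3] = C[4] = C[6] = 0x3, so P[3] = P[4] = P[6].

P[1] = P[2]; P[3] = P[4] = P[6]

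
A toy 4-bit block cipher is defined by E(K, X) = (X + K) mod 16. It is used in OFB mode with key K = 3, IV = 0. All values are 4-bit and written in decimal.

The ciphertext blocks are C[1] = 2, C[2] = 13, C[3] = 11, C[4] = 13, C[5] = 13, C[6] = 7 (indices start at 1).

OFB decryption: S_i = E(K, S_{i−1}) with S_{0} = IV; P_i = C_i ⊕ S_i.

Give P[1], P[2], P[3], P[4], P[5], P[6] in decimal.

P[1]: S = E(K, 0) = 3; 2 ⊕ 3 = 1.
P[2]: S = E(K, 3) = 6; 13 ⊕ 6 = 11.
P[3]: S = E(K, 6) = 9; 11 ⊕ 9 = 2.
P[4]: S = E(K, 9) = 12; 13 ⊕ 12 = 1.
P[5]: S = E(K, 12) = 15; 13 ⊕ 15 = 2.
P[6]: S = E(K, 15) = 2; 7 ⊕ 2 = 5.

P[1] = 1, P[2] = 11, P[3] = 2, P[4] = 1, P[5] = 2, P[6] = 5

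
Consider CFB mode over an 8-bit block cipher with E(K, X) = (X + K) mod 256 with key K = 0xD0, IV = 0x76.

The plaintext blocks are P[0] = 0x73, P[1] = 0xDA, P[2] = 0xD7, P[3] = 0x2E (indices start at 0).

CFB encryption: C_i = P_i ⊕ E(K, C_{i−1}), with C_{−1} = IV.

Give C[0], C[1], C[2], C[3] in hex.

C[0]: E(K, 0x76) = 0x46; 0x73 ⊕ 0x46 = 0x35.
C[1]: E(K, 0x35) = 0x05; 0xDA ⊕ 0x05 = 0xDF.
C[2]: E(K, 0xDF) = 0xAF; 0xD7 ⊕ 0xAF = 0x78.
C[3]: E(K, 0x78) = 0x48; 0x2E ⊕ 0x48 = 0x66.

C[0] = 0x35, C[1] = 0xDF, C[2] = 0x78, C[3] = 0x66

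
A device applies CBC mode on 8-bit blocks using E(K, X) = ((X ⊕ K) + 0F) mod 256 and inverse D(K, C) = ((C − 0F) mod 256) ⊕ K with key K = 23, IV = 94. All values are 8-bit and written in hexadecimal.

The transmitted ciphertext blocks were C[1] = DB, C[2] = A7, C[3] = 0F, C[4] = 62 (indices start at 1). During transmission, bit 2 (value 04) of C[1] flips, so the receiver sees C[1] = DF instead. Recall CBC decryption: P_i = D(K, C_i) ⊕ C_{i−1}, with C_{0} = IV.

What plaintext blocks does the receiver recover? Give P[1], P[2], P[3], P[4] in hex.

P[1] = 67, P[2] = 64, P[3] = 84, P[4] = 7F

Only C[1] changed, to DF. In CBC, a change in C_i garbles P_i and flips the same bit in P_{i+1}. Decrypting the received ciphertext:
P[1]: D(K, DF) = F3; F3 ⊕ 94 = 67.
P[2]: D(K, A7) = BB; BB ⊕ DF = 64.
P[3]: D(K, 0F) = 23; 23 ⊕ A7 = 84.
P[4]: D(K, 62) = 70; 70 ⊕ 0F = 7F.
Blocks that differ from the original plaintext: P[1], P[2].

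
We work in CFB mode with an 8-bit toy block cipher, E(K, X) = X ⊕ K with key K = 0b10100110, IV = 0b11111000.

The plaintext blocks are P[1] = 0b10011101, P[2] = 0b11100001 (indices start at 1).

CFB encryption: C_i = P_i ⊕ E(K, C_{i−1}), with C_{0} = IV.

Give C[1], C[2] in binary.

C[1] = 0b11000011, C[2] = 0b10000100

C[1]: E(K, 0b11111000) = 0b01011110; 0b10011101 ⊕ 0b01011110 = 0b11000011.
C[2]: E(K, 0b11000011) = 0b01100101; 0b11100001 ⊕ 0b01100101 = 0b10000100.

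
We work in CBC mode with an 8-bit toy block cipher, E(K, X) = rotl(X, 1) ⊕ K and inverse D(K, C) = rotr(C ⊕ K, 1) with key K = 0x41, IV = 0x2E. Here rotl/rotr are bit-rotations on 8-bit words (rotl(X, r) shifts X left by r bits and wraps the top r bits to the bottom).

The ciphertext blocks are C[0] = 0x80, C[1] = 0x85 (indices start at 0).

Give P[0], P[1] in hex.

CBC decryption: P_i = D(K, C_i) ⊕ C_{i−1}, with C_{−1} = IV.
P[0]: D(K, 0x80) = 0xE0; 0xE0 ⊕ 0x2E = 0xCE.
P[1]: D(K, 0x85) = 0x62; 0x62 ⊕ 0x80 = 0xE2.

P[0] = 0xCE, P[1] = 0xE2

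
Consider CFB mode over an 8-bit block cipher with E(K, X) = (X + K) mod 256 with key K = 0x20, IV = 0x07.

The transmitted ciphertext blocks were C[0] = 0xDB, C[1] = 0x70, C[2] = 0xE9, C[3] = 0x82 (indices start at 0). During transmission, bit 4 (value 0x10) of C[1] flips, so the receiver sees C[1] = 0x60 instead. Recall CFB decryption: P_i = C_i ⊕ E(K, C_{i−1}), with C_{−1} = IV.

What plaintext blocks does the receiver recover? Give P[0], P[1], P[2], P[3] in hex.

Only C[1] changed, to 0x60. In CFB, a change in C_i flips the same bit in P_i and garbles P_{i+1}. Decrypting the received ciphertext:
P[0]: E(K, 0x07) = 0x27; 0xDB ⊕ 0x27 = 0xFC.
P[1]: E(K, 0xDB) = 0xFB; 0x60 ⊕ 0xFB = 0x9B.
P[2]: E(K, 0x60) = 0x80; 0xE9 ⊕ 0x80 = 0x69.
P[3]: E(K, 0xE9) = 0x09; 0x82 ⊕ 0x09 = 0x8B.
Blocks that differ from the original plaintext: P[1], P[2].

P[0] = 0xFC, P[1] = 0x9B, P[2] = 0x69, P[3] = 0x8B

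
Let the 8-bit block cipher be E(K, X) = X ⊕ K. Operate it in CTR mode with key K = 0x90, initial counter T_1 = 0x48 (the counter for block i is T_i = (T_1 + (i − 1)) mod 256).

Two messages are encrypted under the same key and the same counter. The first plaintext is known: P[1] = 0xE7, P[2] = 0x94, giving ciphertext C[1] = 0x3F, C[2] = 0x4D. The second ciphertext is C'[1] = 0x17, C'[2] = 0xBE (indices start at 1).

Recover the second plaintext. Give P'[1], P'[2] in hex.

In CTR with a reused counter, both messages share the same keystream S_i, so C_i ⊕ C'_i = P_i ⊕ P'_i and thus P'_i = P_i ⊕ C_i ⊕ C'_i.
P'[1]: 0xE7 ⊕ 0x3F ⊕ 0x17 = 0xCF.
P'[2]: 0x94 ⊕ 0x4D ⊕ 0xBE = 0x67.

P'[1] = 0xCF, P'[2] = 0x67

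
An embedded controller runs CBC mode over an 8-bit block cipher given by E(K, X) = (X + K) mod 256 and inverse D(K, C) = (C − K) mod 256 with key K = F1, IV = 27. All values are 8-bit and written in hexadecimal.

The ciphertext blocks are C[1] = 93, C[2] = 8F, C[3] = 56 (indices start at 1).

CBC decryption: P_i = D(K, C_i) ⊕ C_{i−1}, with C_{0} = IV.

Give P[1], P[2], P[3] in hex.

P[1]: D(K, 93) = A2; A2 ⊕ 27 = 85.
P[2]: D(K, 8F) = 9E; 9E ⊕ 93 = 0D.
P[3]: D(K, 56) = 65; 65 ⊕ 8F = EA.

P[1] = 85, P[2] = 0D, P[3] = EA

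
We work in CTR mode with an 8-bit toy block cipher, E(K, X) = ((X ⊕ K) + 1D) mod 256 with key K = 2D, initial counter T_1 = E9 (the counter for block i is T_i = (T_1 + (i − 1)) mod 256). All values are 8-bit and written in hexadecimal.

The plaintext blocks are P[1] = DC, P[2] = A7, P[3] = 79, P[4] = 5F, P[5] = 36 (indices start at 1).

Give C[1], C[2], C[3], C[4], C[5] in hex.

C[1] = 3D, C[2] = 43, C[3] = 9A, C[4] = 81, C[5] = EB

CTR encryption: S_i = E(K, T_i) where T_i is the counter for block i; C_i = P_i ⊕ S_i.
C[1]: T = E9, S = E(K, T) = E1; DC ⊕ E1 = 3D.
C[2]: T = EA, S = E(K, T) = E4; A7 ⊕ E4 = 43.
C[3]: T = EB, S = E(K, T) = E3; 79 ⊕ E3 = 9A.
C[4]: T = EC, S = E(K, T) = DE; 5F ⊕ DE = 81.
C[5]: T = ED, S = E(K, T) = DD; 36 ⊕ DD = EB.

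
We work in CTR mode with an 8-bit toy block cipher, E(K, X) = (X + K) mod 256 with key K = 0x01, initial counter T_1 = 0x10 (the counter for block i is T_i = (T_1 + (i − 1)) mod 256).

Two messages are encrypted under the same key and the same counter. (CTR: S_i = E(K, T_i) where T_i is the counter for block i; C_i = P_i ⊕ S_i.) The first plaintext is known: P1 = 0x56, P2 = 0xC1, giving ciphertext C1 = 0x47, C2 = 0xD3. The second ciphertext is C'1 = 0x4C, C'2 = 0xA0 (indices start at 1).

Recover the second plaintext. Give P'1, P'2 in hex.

P'1 = 0x5D, P'2 = 0xB2

In CTR with a reused counter, both messages share the same keystream S_i, so C_i ⊕ C'_i = P_i ⊕ P'_i and thus P'_i = P_i ⊕ C_i ⊕ C'_i.
P'1: 0x56 ⊕ 0x47 ⊕ 0x4C = 0x5D.
P'2: 0xC1 ⊕ 0xD3 ⊕ 0xA0 = 0xB2.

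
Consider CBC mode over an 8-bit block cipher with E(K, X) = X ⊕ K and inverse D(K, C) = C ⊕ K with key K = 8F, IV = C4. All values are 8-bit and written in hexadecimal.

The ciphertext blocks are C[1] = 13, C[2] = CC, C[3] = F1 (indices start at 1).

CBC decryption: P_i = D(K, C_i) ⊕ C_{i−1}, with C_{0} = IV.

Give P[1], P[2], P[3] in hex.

P[1] = 58, P[2] = 50, P[3] = B2

P[1]: D(K, 13) = 9C; 9C ⊕ C4 = 58.
P[2]: D(K, CC) = 43; 43 ⊕ 13 = 50.
P[3]: D(K, F1) = 7E; 7E ⊕ CC = B2.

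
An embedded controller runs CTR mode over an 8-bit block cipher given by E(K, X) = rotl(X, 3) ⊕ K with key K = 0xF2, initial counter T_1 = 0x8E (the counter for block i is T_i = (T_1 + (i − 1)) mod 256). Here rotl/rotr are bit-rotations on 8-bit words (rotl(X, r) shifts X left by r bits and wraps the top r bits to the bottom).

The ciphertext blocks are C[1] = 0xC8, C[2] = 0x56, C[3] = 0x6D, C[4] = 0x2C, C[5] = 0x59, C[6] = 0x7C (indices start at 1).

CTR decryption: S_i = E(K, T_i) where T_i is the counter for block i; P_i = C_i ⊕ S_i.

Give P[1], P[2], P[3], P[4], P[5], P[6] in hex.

P[1]: T = 0x8E, S = E(K, T) = 0x86; 0xC8 ⊕ 0x86 = 0x4E.
P[2]: T = 0x8F, S = E(K, T) = 0x8E; 0x56 ⊕ 0x8E = 0xD8.
P[3]: T = 0x90, S = E(K, T) = 0x76; 0x6D ⊕ 0x76 = 0x1B.
P[4]: T = 0x91, S = E(K, T) = 0x7E; 0x2C ⊕ 0x7E = 0x52.
P[5]: T = 0x92, S = E(K, T) = 0x66; 0x59 ⊕ 0x66 = 0x3F.
P[6]: T = 0x93, S = E(K, T) = 0x6E; 0x7C ⊕ 0x6E = 0x12.

P[1] = 0x4E, P[2] = 0xD8, P[3] = 0x1B, P[4] = 0x52, P[5] = 0x3F, P[6] = 0x12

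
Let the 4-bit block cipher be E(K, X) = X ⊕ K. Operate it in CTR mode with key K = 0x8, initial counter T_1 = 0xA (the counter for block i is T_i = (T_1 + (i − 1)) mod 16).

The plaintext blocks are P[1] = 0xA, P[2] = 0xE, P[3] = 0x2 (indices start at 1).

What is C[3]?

C[3] = 0x6

CTR encryption: S_i = E(K, T_i) where T_i is the counter for block i; C_i = P_i ⊕ S_i.
C[1]: T = 0xA, S = E(K, T) = 0x2; 0xA ⊕ 0x2 = 0x8.
C[2]: T = 0xB, S = E(K, T) = 0x3; 0xE ⊕ 0x3 = 0xD.
C[3]: T = 0xC, S = E(K, T) = 0x4; 0x2 ⊕ 0x4 = 0x6.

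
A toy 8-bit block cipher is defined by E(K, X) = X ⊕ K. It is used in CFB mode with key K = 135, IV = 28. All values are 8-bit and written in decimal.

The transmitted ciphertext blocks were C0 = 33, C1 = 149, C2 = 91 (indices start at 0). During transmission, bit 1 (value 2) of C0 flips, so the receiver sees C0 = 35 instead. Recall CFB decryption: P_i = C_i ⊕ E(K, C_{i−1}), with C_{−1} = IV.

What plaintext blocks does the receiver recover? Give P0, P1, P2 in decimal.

Only C0 changed, to 35. In CFB, a change in C_i flips the same bit in P_i and garbles P_{i+1}. Decrypting the received ciphertext:
P0: E(K, 28) = 155; 35 ⊕ 155 = 184.
P1: E(K, 35) = 164; 149 ⊕ 164 = 49.
P2: E(K, 149) = 18; 91 ⊕ 18 = 73.
Blocks that differ from the original plaintext: P0, P1.

P0 = 184, P1 = 49, P2 = 73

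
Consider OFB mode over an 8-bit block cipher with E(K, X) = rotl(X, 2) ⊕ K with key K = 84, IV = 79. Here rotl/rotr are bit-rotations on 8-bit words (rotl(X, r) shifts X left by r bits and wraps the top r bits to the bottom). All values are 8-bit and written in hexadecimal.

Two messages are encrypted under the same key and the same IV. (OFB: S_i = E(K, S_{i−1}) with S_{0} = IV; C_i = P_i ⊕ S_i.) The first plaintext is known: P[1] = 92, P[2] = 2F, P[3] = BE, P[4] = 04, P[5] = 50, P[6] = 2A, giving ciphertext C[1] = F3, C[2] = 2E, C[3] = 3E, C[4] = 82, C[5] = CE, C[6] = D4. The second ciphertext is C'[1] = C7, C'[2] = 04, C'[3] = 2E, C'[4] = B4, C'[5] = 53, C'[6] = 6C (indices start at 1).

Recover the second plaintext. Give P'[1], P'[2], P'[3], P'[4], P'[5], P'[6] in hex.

In OFB with a reused IV, both messages share the same keystream S_i, so C_i ⊕ C'_i = P_i ⊕ P'_i and thus P'_i = P_i ⊕ C_i ⊕ C'_i.
P'[1]: 92 ⊕ F3 ⊕ C7 = A6.
P'[2]: 2F ⊕ 2E ⊕ 04 = 05.
P'[3]: BE ⊕ 3E ⊕ 2E = AE.
P'[4]: 04 ⊕ 82 ⊕ B4 = 32.
P'[5]: 50 ⊕ CE ⊕ 53 = CD.
P'[6]: 2A ⊕ D4 ⊕ 6C = 92.

P'[1] = A6, P'[2] = 05, P'[3] = AE, P'[4] = 32, P'[5] = CD, P'[6] = 92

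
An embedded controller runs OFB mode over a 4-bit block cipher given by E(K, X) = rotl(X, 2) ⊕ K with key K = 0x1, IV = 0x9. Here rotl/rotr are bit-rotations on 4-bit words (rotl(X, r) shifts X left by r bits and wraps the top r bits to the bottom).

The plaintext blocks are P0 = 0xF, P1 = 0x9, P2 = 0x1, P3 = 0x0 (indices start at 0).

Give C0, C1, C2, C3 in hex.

OFB encryption: S_i = E(K, S_{i−1}) with S_{−1} = IV; C_i = P_i ⊕ S_i.
C0: S = E(K, 0x9) = 0x7; 0xF ⊕ 0x7 = 0x8.
C1: S = E(K, 0x7) = 0xC; 0x9 ⊕ 0xC = 0x5.
C2: S = E(K, 0xC) = 0x2; 0x1 ⊕ 0x2 = 0x3.
C3: S = E(K, 0x2) = 0x9; 0x0 ⊕ 0x9 = 0x9.

C0 = 0x8, C1 = 0x5, C2 = 0x3, C3 = 0x9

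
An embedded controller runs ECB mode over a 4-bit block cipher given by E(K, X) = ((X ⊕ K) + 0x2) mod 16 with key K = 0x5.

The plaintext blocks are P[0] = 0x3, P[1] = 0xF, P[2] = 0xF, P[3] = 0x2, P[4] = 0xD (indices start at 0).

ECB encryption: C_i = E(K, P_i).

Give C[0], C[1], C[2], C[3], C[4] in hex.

C[0]: E(K, 0x3) = 0x8.
C[1]: E(K, 0xF) = 0xC.
C[2]: E(K, 0xF) = 0xC.
C[3]: E(K, 0x2) = 0x9.
C[4]: E(K, 0xD) = 0xA.

C[0] = 0x8, C[1] = 0xC, C[2] = 0xC, C[3] = 0x9, C[4] = 0xA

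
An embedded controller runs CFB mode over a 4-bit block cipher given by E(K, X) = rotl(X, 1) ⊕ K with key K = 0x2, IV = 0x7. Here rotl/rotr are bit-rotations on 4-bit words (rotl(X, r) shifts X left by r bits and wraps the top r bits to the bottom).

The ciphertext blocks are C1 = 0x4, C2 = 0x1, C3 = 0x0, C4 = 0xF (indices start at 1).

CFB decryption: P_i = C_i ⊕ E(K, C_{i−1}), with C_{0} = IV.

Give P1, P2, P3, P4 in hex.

P1: E(K, 0x7) = 0xC; 0x4 ⊕ 0xC = 0x8.
P2: E(K, 0x4) = 0xA; 0x1 ⊕ 0xA = 0xB.
P3: E(K, 0x1) = 0x0; 0x0 ⊕ 0x0 = 0x0.
P4: E(K, 0x0) = 0x2; 0xF ⊕ 0x2 = 0xD.

P1 = 0x8, P2 = 0xB, P3 = 0x0, P4 = 0xD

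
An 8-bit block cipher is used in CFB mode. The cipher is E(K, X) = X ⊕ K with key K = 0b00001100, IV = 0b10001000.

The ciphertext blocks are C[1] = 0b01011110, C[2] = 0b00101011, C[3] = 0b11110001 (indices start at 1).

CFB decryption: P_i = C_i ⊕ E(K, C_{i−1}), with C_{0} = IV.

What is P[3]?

P[3]: E(K, 0b00101011) = 0b00100111; 0b11110001 ⊕ 0b00100111 = 0b11010110.

P[3] = 0b11010110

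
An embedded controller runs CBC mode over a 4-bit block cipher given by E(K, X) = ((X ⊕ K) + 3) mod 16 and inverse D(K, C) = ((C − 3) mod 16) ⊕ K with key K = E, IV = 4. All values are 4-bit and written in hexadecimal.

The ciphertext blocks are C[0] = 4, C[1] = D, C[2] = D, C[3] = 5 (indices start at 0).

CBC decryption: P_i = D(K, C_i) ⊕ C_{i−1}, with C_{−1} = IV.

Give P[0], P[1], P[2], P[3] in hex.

P[0]: D(K, 4) = F; F ⊕ 4 = B.
P[1]: D(K, D) = 4; 4 ⊕ 4 = 0.
P[2]: D(K, D) = 4; 4 ⊕ D = 9.
P[3]: D(K, 5) = C; C ⊕ D = 1.

P[0] = B, P[1] = 0, P[2] = 9, P[3] = 1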